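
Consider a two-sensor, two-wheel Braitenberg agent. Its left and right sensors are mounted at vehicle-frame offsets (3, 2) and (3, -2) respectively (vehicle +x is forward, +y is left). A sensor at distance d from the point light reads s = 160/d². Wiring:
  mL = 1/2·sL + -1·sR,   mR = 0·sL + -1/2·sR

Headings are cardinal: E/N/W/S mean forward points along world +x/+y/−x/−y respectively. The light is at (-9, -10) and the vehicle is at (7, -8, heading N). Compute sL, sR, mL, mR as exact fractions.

160/221 160/349 -7440/77129 -80/349

left sensor world pos  = (5, -5); dL² = 221
right sensor world pos = (9, -5); dR² = 349
sL = 160/221 = 160/221
sR = 160/349 = 160/349
mL = 1/2·sL + -1·sR = -7440/77129
mR = 0·sL + -1/2·sR = -80/349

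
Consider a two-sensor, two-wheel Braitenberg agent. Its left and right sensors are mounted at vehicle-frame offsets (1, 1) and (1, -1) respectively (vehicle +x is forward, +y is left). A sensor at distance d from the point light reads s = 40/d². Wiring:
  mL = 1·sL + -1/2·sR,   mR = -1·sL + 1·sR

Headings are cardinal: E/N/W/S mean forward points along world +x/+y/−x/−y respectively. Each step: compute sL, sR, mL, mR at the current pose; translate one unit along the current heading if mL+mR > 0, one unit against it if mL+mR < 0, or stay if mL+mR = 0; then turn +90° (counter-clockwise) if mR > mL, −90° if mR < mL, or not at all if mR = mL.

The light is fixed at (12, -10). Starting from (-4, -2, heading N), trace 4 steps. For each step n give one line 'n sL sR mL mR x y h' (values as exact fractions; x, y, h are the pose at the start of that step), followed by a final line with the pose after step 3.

0 4/37 20/153 242/5661 128/5661 -4 -2 N
1 8/65 40/289 1012/18785 288/18785 -4 -1 E
2 2/13 1/8 19/208 -3/104 -3 -1 S
3 8/61 40/337 1476/20557 -256/20557 -3 -2 W
final -4 -2 N

n=0: pose=(-4,-2,N); sL=4/37, sR=20/153; mL=242/5661, mR=128/5661; mL+mR=10/153 → advance +1; mR−mL=-38/1887 → turn -1·90°
n=1: pose=(-4,-1,E); sL=8/65, sR=40/289; mL=1012/18785, mR=288/18785; mL+mR=20/289 → advance +1; mR−mL=-724/18785 → turn -1·90°
n=2: pose=(-3,-1,S); sL=2/13, sR=1/8; mL=19/208, mR=-3/104; mL+mR=1/16 → advance +1; mR−mL=-25/208 → turn -1·90°
n=3: pose=(-3,-2,W); sL=8/61, sR=40/337; mL=1476/20557, mR=-256/20557; mL+mR=20/337 → advance +1; mR−mL=-1732/20557 → turn -1·90°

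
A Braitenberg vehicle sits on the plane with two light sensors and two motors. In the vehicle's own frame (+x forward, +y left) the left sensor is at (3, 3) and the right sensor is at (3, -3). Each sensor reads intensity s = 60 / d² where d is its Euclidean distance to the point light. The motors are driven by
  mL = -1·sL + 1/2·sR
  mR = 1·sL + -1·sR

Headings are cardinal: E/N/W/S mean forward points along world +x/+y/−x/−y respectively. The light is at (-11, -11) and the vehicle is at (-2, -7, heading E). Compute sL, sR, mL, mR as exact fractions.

left sensor world pos  = (1, -4); dL² = 193
right sensor world pos = (1, -10); dR² = 145
sL = 60/193 = 60/193
sR = 60/145 = 12/29
mL = -1·sL + 1/2·sR = -582/5597
mR = 1·sL + -1·sR = -576/5597

60/193 12/29 -582/5597 -576/5597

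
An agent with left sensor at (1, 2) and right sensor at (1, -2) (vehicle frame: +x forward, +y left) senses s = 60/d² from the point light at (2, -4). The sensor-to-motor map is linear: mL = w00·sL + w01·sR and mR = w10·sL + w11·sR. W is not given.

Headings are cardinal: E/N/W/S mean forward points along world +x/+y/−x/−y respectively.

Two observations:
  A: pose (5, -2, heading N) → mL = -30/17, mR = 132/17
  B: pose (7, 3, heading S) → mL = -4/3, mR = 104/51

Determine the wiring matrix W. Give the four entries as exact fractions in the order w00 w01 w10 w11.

obs A: pose=(5,-2,N) → sL=6, sR=30/17, mL=-30/17, mR=132/17
obs B: pose=(7,3,S) → sL=12/17, sR=4/3, mL=-4/3, mR=104/51
sensor matrix S = [[6, 30/17], [12/17, 4/3]]; det S = 1952/289
solve [mL_A; mL_B] = S·[w00; w01] and [mR_A; mR_B] = S·[w10; w11]:
  w00 = 0, w01 = -1, w10 = 1, w11 = 1

0 -1 1 1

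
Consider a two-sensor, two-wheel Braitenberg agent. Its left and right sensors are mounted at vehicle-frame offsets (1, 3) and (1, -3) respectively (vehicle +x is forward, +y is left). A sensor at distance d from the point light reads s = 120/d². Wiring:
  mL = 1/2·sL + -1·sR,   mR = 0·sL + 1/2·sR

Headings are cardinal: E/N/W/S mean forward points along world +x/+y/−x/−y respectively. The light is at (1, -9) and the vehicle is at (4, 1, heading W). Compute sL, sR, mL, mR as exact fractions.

120/53 120/173 4020/9169 60/173

left sensor world pos  = (3, -2); dL² = 53
right sensor world pos = (3, 4); dR² = 173
sL = 120/53 = 120/53
sR = 120/173 = 120/173
mL = 1/2·sL + -1·sR = 4020/9169
mR = 0·sL + 1/2·sR = 60/173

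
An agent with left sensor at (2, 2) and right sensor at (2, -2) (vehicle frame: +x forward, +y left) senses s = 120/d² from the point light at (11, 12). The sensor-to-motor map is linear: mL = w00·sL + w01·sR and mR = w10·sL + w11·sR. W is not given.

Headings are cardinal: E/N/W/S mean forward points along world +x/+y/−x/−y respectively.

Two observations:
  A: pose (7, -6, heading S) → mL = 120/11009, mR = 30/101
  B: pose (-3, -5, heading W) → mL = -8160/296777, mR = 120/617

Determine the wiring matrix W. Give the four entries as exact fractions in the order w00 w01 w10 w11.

obs A: pose=(7,-6,S) → sL=30/101, sR=30/109, mL=120/11009, mR=30/101
obs B: pose=(-3,-5,W) → sL=120/617, sR=120/481, mL=-8160/296777, mR=120/617
sensor matrix S = [[30/101, 30/109], [120/617, 120/481]]; det S = 67219200/3267217993
solve [mL_A; mL_B] = S·[w00; w01] and [mR_A; mR_B] = S·[w10; w11]:
  w00 = 1/2, w01 = -1/2, w10 = 1, w11 = 0

1/2 -1/2 1 0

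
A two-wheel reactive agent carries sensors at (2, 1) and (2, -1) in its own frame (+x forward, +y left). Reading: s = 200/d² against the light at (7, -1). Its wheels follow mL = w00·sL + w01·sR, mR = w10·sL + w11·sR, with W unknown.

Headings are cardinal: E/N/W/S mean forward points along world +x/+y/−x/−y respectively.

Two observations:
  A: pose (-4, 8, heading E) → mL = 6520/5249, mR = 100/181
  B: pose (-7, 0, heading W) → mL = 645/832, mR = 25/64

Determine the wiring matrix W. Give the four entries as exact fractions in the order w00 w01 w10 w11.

obs A: pose=(-4,8,E) → sL=200/181, sR=40/29, mL=6520/5249, mR=100/181
obs B: pose=(-7,0,W) → sL=25/32, sR=10/13, mL=645/832, mR=25/64
sensor matrix S = [[200/181, 40/29], [25/32, 10/13]]; det S = -62125/272948
solve [mL_A; mL_B] = S·[w00; w01] and [mR_A; mR_B] = S·[w10; w11]:
  w00 = 1/2, w01 = 1/2, w10 = 1/2, w11 = 0

1/2 1/2 1/2 0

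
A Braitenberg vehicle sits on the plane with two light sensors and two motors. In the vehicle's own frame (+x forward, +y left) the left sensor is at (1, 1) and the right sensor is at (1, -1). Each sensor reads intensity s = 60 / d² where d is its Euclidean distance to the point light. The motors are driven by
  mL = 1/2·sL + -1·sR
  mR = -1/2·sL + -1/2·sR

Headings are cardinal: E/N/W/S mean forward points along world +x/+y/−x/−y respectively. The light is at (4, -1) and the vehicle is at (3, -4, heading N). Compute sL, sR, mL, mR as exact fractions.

15/2 15 -45/4 -45/4

left sensor world pos  = (2, -3); dL² = 8
right sensor world pos = (4, -3); dR² = 4
sL = 60/8 = 15/2
sR = 60/4 = 15
mL = 1/2·sL + -1·sR = -45/4
mR = -1/2·sL + -1/2·sR = -45/4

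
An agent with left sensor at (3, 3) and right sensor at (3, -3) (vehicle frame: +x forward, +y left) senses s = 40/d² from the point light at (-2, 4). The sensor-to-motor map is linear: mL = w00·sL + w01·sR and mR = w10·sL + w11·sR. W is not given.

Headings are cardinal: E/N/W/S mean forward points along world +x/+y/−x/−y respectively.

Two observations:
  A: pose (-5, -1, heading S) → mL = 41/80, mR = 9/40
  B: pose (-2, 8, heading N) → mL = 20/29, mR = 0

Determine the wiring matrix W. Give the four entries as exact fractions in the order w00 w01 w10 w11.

1/2 1/2 1 -1

obs A: pose=(-5,-1,S) → sL=5/8, sR=2/5, mL=41/80, mR=9/40
obs B: pose=(-2,8,N) → sL=20/29, sR=20/29, mL=20/29, mR=0
sensor matrix S = [[5/8, 2/5], [20/29, 20/29]]; det S = 9/58
solve [mL_A; mL_B] = S·[w00; w01] and [mR_A; mR_B] = S·[w10; w11]:
  w00 = 1/2, w01 = 1/2, w10 = 1, w11 = -1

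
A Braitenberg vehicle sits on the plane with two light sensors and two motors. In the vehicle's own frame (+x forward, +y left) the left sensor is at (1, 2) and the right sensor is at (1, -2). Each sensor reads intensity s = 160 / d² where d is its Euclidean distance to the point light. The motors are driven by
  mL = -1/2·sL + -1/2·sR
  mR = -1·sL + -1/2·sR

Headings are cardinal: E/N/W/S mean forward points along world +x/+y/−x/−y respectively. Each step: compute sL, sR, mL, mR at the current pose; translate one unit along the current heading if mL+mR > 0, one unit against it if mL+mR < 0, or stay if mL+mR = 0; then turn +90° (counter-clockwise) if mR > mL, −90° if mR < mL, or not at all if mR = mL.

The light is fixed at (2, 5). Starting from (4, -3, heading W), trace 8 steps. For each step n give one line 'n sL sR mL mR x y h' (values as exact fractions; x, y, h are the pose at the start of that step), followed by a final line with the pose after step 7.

n=0: pose=(4,-3,W); sL=160/101, sR=160/37; mL=-11040/3737, mR=-14000/3737; mL+mR=-25040/3737 → advance -1; mR−mL=-80/101 → turn -1·90°
n=1: pose=(5,-3,N); sL=16/5, sR=80/37; mL=-496/185, mR=-792/185; mL+mR=-1288/185 → advance -1; mR−mL=-8/5 → turn -1·90°
n=2: pose=(5,-4,E); sL=32/13, sR=160/137; mL=-3232/1781, mR=-5424/1781; mL+mR=-8656/1781 → advance -1; mR−mL=-16/13 → turn -1·90°
n=3: pose=(4,-4,S); sL=40/29, sR=8/5; mL=-216/145, mR=-316/145; mL+mR=-532/145 → advance -1; mR−mL=-20/29 → turn -1·90°
n=4: pose=(4,-3,W); sL=160/101, sR=160/37; mL=-11040/3737, mR=-14000/3737; mL+mR=-25040/3737 → advance -1; mR−mL=-80/101 → turn -1·90°
n=5: pose=(5,-3,N); sL=16/5, sR=80/37; mL=-496/185, mR=-792/185; mL+mR=-1288/185 → advance -1; mR−mL=-8/5 → turn -1·90°
n=6: pose=(5,-4,E); sL=32/13, sR=160/137; mL=-3232/1781, mR=-5424/1781; mL+mR=-8656/1781 → advance -1; mR−mL=-16/13 → turn -1·90°
n=7: pose=(4,-4,S); sL=40/29, sR=8/5; mL=-216/145, mR=-316/145; mL+mR=-532/145 → advance -1; mR−mL=-20/29 → turn -1·90°

0 160/101 160/37 -11040/3737 -14000/3737 4 -3 W
1 16/5 80/37 -496/185 -792/185 5 -3 N
2 32/13 160/137 -3232/1781 -5424/1781 5 -4 E
3 40/29 8/5 -216/145 -316/145 4 -4 S
4 160/101 160/37 -11040/3737 -14000/3737 4 -3 W
5 16/5 80/37 -496/185 -792/185 5 -3 N
6 32/13 160/137 -3232/1781 -5424/1781 5 -4 E
7 40/29 8/5 -216/145 -316/145 4 -4 S
final 4 -3 W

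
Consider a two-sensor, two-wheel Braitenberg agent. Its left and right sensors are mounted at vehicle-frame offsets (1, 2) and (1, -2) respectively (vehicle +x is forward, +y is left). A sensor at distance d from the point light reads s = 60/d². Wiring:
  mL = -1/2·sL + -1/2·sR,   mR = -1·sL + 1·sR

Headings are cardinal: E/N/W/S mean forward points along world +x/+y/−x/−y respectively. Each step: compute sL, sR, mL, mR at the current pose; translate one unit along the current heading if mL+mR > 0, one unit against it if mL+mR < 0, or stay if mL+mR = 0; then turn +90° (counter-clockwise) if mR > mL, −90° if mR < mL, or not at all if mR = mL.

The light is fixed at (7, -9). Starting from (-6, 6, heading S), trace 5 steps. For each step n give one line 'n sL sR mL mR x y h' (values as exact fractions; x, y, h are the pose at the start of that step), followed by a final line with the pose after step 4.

0 60/317 60/421 -22140/133457 -6240/133457 -6 6 S
1 5/39 3/17 -101/663 32/663 -6 7 E
2 12/109 60/433 -5868/47197 1344/47197 -7 7 N
3 30/197 30/257 -6810/50629 -1800/50629 -7 6 W
4 60/317 60/421 -22140/133457 -6240/133457 -6 6 S
final -6 7 E

n=0: pose=(-6,6,S); sL=60/317, sR=60/421; mL=-22140/133457, mR=-6240/133457; mL+mR=-28380/133457 → advance -1; mR−mL=15900/133457 → turn +1·90°
n=1: pose=(-6,7,E); sL=5/39, sR=3/17; mL=-101/663, mR=32/663; mL+mR=-23/221 → advance -1; mR−mL=133/663 → turn +1·90°
n=2: pose=(-7,7,N); sL=12/109, sR=60/433; mL=-5868/47197, mR=1344/47197; mL+mR=-4524/47197 → advance -1; mR−mL=7212/47197 → turn +1·90°
n=3: pose=(-7,6,W); sL=30/197, sR=30/257; mL=-6810/50629, mR=-1800/50629; mL+mR=-8610/50629 → advance -1; mR−mL=5010/50629 → turn +1·90°
n=4: pose=(-6,6,S); sL=60/317, sR=60/421; mL=-22140/133457, mR=-6240/133457; mL+mR=-28380/133457 → advance -1; mR−mL=15900/133457 → turn +1·90°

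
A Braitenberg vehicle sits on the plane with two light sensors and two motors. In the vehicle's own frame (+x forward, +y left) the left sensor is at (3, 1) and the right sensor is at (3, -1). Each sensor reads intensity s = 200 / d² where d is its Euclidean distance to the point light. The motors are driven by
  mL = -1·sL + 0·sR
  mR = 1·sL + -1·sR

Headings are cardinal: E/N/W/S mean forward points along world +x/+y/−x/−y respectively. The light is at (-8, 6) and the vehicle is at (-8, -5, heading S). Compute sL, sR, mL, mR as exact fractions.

left sensor world pos  = (-7, -8); dL² = 197
right sensor world pos = (-9, -8); dR² = 197
sL = 200/197 = 200/197
sR = 200/197 = 200/197
mL = -1·sL + 0·sR = -200/197
mR = 1·sL + -1·sR = 0

200/197 200/197 -200/197 0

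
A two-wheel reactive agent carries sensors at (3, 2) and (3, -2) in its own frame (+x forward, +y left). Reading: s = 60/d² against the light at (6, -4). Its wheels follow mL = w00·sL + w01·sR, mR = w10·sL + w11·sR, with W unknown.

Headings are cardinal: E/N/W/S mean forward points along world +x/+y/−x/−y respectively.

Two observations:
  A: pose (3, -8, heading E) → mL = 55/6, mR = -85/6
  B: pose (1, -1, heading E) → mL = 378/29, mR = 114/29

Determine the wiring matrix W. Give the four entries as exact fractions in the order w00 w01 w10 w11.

1/2 1 -1 1/2

obs A: pose=(3,-8,E) → sL=15, sR=5/3, mL=55/6, mR=-85/6
obs B: pose=(1,-1,E) → sL=60/29, sR=12, mL=378/29, mR=114/29
sensor matrix S = [[15, 5/3], [60/29, 12]]; det S = 5120/29
solve [mL_A; mL_B] = S·[w00; w01] and [mR_A; mR_B] = S·[w10; w11]:
  w00 = 1/2, w01 = 1, w10 = -1, w11 = 1/2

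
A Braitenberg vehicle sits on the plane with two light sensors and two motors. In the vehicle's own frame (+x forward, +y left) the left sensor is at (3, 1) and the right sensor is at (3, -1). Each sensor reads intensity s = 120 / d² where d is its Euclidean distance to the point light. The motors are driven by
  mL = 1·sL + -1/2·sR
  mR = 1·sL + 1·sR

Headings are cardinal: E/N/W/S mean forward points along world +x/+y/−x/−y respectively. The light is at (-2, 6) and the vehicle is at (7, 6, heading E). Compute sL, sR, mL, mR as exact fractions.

24/29 24/29 12/29 48/29

left sensor world pos  = (10, 7); dL² = 145
right sensor world pos = (10, 5); dR² = 145
sL = 120/145 = 24/29
sR = 120/145 = 24/29
mL = 1·sL + -1/2·sR = 12/29
mR = 1·sL + 1·sR = 48/29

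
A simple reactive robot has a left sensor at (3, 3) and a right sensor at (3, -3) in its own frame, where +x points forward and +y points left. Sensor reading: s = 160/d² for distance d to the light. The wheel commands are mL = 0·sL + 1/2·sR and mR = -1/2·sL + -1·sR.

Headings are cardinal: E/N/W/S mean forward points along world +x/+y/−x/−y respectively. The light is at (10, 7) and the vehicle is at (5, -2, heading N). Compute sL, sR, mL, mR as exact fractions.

8/5 4 2 -24/5

left sensor world pos  = (2, 1); dL² = 100
right sensor world pos = (8, 1); dR² = 40
sL = 160/100 = 8/5
sR = 160/40 = 4
mL = 0·sL + 1/2·sR = 2
mR = -1/2·sL + -1·sR = -24/5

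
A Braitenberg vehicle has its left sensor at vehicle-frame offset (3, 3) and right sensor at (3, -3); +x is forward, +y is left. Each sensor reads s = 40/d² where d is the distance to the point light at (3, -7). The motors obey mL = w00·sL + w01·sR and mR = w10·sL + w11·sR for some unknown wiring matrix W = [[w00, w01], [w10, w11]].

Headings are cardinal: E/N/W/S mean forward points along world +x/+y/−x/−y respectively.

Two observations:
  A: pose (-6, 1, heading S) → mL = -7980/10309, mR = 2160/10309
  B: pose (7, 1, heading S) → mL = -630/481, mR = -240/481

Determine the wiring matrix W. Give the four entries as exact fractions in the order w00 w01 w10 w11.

obs A: pose=(-6,1,S) → sL=40/61, sR=40/169, mL=-7980/10309, mR=2160/10309
obs B: pose=(7,1,S) → sL=20/37, sR=20/13, mL=-630/481, mR=-240/481
sensor matrix S = [[40/61, 40/169], [20/37, 20/13]]; det S = 336000/381433
solve [mL_A; mL_B] = S·[w00; w01] and [mR_A; mR_B] = S·[w10; w11]:
  w00 = -1, w01 = -1/2, w10 = 1/2, w11 = -1/2

-1 -1/2 1/2 -1/2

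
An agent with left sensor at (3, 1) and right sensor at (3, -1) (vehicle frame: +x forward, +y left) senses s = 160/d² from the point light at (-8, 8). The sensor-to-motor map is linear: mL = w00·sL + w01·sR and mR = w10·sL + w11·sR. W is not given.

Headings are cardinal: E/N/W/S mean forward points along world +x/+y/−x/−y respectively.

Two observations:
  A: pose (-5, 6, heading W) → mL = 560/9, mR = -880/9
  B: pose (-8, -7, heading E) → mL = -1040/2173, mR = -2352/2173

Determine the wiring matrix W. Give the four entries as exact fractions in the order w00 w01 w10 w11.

-1 1/2 -1 -1/2

obs A: pose=(-5,6,W) → sL=160/9, sR=160, mL=560/9, mR=-880/9
obs B: pose=(-8,-7,E) → sL=32/41, sR=32/53, mL=-1040/2173, mR=-2352/2173
sensor matrix S = [[160/9, 160], [32/41, 32/53]]; det S = -2232320/19557
solve [mL_A; mL_B] = S·[w00; w01] and [mR_A; mR_B] = S·[w10; w11]:
  w00 = -1, w01 = 1/2, w10 = -1, w11 = -1/2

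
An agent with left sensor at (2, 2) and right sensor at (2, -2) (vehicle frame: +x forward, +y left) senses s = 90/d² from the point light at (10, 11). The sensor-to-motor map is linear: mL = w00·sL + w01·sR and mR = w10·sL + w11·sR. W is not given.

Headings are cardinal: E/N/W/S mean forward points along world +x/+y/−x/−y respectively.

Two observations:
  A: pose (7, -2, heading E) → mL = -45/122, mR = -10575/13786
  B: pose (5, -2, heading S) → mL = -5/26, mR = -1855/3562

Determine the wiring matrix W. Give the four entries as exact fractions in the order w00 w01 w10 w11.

-1/2 0 -1/2 -1

obs A: pose=(7,-2,E) → sL=45/61, sR=45/113, mL=-45/122, mR=-10575/13786
obs B: pose=(5,-2,S) → sL=5/13, sR=45/137, mL=-5/26, mR=-1855/3562
sensor matrix S = [[45/61, 45/113], [5/13, 45/137]]; det S = 1094400/12276433
solve [mL_A; mL_B] = S·[w00; w01] and [mR_A; mR_B] = S·[w10; w11]:
  w00 = -1/2, w01 = 0, w10 = -1/2, w11 = -1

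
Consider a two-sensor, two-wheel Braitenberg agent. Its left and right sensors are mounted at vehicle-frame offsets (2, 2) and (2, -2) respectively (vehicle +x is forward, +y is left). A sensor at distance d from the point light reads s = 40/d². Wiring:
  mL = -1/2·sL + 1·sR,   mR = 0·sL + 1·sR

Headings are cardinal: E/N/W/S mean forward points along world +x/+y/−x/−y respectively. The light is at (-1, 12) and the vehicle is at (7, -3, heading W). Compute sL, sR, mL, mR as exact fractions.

8/65 8/41 356/2665 8/41

left sensor world pos  = (5, -5); dL² = 325
right sensor world pos = (5, -1); dR² = 205
sL = 40/325 = 8/65
sR = 40/205 = 8/41
mL = -1/2·sL + 1·sR = 356/2665
mR = 0·sL + 1·sR = 8/41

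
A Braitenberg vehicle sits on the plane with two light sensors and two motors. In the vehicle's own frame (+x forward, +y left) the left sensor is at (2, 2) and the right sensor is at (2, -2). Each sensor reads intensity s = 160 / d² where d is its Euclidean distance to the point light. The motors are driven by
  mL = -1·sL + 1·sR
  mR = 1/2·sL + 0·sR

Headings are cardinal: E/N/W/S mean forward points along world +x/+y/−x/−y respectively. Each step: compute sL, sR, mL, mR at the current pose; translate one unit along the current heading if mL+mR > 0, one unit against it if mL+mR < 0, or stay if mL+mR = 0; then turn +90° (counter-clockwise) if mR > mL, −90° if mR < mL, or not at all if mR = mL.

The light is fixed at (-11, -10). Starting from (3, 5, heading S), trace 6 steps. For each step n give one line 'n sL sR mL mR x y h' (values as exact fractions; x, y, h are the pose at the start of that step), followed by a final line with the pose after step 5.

0 32/85 160/313 3584/26605 16/85 3 5 S
1 5/16 2/5 7/80 5/32 3 4 E
2 32/85 32/109 -768/9265 16/85 4 4 N
3 80/169 80/229 -4800/38701 40/169 4 5 W
4 32/85 160/313 3584/26605 16/85 3 5 S
5 5/16 2/5 7/80 5/32 3 4 E
final 4 4 N

n=0: pose=(3,5,S); sL=32/85, sR=160/313; mL=3584/26605, mR=16/85; mL+mR=8592/26605 → advance +1; mR−mL=1424/26605 → turn +1·90°
n=1: pose=(3,4,E); sL=5/16, sR=2/5; mL=7/80, mR=5/32; mL+mR=39/160 → advance +1; mR−mL=11/160 → turn +1·90°
n=2: pose=(4,4,N); sL=32/85, sR=32/109; mL=-768/9265, mR=16/85; mL+mR=976/9265 → advance +1; mR−mL=2512/9265 → turn +1·90°
n=3: pose=(4,5,W); sL=80/169, sR=80/229; mL=-4800/38701, mR=40/169; mL+mR=4360/38701 → advance +1; mR−mL=13960/38701 → turn +1·90°
n=4: pose=(3,5,S); sL=32/85, sR=160/313; mL=3584/26605, mR=16/85; mL+mR=8592/26605 → advance +1; mR−mL=1424/26605 → turn +1·90°
n=5: pose=(3,4,E); sL=5/16, sR=2/5; mL=7/80, mR=5/32; mL+mR=39/160 → advance +1; mR−mL=11/160 → turn +1·90°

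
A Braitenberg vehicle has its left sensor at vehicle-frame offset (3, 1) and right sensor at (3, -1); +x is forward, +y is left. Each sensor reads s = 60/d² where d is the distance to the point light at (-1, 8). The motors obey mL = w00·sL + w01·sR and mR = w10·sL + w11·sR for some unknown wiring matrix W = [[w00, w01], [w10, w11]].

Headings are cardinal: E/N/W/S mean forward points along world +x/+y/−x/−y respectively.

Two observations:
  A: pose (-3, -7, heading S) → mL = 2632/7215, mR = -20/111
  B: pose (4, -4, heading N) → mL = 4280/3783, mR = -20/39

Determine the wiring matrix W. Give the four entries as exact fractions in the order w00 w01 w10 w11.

obs A: pose=(-3,-7,S) → sL=12/65, sR=20/111, mL=2632/7215, mR=-20/111
obs B: pose=(4,-4,N) → sL=60/97, sR=20/39, mL=4280/3783, mR=-20/39
sensor matrix S = [[12/65, 20/111], [60/97, 20/39]]; det S = -10176/606541
solve [mL_A; mL_B] = S·[w00; w01] and [mR_A; mR_B] = S·[w10; w11]:
  w00 = 1, w01 = 1, w10 = 0, w11 = -1

1 1 0 -1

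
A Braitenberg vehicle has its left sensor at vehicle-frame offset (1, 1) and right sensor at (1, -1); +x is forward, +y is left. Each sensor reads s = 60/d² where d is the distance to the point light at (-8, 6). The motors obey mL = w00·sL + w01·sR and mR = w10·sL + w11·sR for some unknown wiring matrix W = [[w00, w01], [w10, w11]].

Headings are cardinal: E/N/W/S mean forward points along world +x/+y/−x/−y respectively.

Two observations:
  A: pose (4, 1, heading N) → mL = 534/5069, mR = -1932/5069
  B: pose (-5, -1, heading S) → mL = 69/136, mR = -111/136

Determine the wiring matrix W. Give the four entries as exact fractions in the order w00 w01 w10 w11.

-1/2 1 -1/2 -1/2

obs A: pose=(4,1,N) → sL=60/137, sR=12/37, mL=534/5069, mR=-1932/5069
obs B: pose=(-5,-1,S) → sL=3/4, sR=15/17, mL=69/136, mR=-111/136
sensor matrix S = [[60/137, 12/37], [3/4, 15/17]]; det S = 12339/86173
solve [mL_A; mL_B] = S·[w00; w01] and [mR_A; mR_B] = S·[w10; w11]:
  w00 = -1/2, w01 = 1, w10 = -1/2, w11 = -1/2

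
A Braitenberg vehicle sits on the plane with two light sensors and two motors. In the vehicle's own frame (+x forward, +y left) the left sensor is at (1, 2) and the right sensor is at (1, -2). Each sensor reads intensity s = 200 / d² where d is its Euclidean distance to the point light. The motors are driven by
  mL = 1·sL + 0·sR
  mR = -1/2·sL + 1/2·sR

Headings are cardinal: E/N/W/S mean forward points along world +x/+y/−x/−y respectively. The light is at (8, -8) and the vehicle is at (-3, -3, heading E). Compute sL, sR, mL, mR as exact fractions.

200/149 200/109 200/149 4000/16241

left sensor world pos  = (-2, -1); dL² = 149
right sensor world pos = (-2, -5); dR² = 109
sL = 200/149 = 200/149
sR = 200/109 = 200/109
mL = 1·sL + 0·sR = 200/149
mR = -1/2·sL + 1/2·sR = 4000/16241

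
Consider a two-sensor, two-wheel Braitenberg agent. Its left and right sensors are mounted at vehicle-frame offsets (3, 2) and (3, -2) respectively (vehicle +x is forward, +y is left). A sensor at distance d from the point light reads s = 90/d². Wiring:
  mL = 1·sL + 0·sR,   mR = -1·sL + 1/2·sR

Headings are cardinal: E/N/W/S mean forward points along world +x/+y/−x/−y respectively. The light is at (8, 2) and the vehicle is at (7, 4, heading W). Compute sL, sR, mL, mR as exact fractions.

left sensor world pos  = (4, 2); dL² = 16
right sensor world pos = (4, 6); dR² = 32
sL = 90/16 = 45/8
sR = 90/32 = 45/16
mL = 1·sL + 0·sR = 45/8
mR = -1·sL + 1/2·sR = -135/32

45/8 45/16 45/8 -135/32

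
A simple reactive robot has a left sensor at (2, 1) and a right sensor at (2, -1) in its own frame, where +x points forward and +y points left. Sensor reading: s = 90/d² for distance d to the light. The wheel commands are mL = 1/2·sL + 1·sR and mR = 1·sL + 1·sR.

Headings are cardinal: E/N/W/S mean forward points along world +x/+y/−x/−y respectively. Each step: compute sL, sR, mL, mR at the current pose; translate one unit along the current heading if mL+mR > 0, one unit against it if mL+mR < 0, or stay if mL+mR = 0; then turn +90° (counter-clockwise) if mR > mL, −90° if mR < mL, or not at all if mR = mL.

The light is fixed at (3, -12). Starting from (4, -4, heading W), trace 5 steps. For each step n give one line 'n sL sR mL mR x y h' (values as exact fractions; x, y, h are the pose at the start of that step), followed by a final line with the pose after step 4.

n=0: pose=(4,-4,W); sL=9/5, sR=45/41; mL=819/410, mR=594/205; mL+mR=2007/410 → advance +1; mR−mL=9/10 → turn +1·90°
n=1: pose=(3,-4,S); sL=90/37, sR=90/37; mL=135/37, mR=180/37; mL+mR=315/37 → advance +1; mR−mL=45/37 → turn +1·90°
n=2: pose=(3,-5,E); sL=45/34, sR=9/4; mL=99/34, mR=243/68; mL+mR=441/68 → advance +1; mR−mL=45/68 → turn +1·90°
n=3: pose=(4,-5,N); sL=10/9, sR=18/17; mL=247/153, mR=332/153; mL+mR=193/51 → advance +1; mR−mL=5/9 → turn +1·90°
n=4: pose=(4,-4,W); sL=9/5, sR=45/41; mL=819/410, mR=594/205; mL+mR=2007/410 → advance +1; mR−mL=9/10 → turn +1·90°

0 9/5 45/41 819/410 594/205 4 -4 W
1 90/37 90/37 135/37 180/37 3 -4 S
2 45/34 9/4 99/34 243/68 3 -5 E
3 10/9 18/17 247/153 332/153 4 -5 N
4 9/5 45/41 819/410 594/205 4 -4 W
final 3 -4 S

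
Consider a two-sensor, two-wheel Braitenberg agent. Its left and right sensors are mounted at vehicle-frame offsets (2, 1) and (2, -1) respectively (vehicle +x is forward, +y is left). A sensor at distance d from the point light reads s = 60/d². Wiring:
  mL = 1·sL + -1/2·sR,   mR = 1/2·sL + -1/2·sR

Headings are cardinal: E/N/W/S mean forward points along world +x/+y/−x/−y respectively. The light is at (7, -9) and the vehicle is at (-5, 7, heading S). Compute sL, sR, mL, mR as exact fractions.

left sensor world pos  = (-4, 5); dL² = 317
right sensor world pos = (-6, 5); dR² = 365
sL = 60/317 = 60/317
sR = 60/365 = 12/73
mL = 1·sL + -1/2·sR = 2478/23141
mR = 1/2·sL + -1/2·sR = 288/23141

60/317 12/73 2478/23141 288/23141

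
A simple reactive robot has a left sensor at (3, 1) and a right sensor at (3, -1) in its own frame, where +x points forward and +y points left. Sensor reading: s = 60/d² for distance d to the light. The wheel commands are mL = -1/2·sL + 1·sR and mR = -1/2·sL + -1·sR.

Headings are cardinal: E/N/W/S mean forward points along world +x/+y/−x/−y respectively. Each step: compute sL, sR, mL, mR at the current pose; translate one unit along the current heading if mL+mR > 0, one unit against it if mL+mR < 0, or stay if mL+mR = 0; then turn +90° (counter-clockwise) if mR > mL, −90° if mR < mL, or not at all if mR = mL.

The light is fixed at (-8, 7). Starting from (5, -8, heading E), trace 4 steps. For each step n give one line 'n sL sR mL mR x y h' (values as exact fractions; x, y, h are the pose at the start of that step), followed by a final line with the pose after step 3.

0 15/113 15/128 735/14464 -2655/14464 5 -8 E
1 60/493 12/89 3246/43877 -8586/43877 4 -8 S
2 10/51 6/25 181/1275 -431/1275 4 -7 W
3 12/53 60/317 1278/16801 -5082/16801 5 -7 N
final 5 -8 E

n=0: pose=(5,-8,E); sL=15/113, sR=15/128; mL=735/14464, mR=-2655/14464; mL+mR=-15/113 → advance -1; mR−mL=-15/64 → turn -1·90°
n=1: pose=(4,-8,S); sL=60/493, sR=12/89; mL=3246/43877, mR=-8586/43877; mL+mR=-60/493 → advance -1; mR−mL=-24/89 → turn -1·90°
n=2: pose=(4,-7,W); sL=10/51, sR=6/25; mL=181/1275, mR=-431/1275; mL+mR=-10/51 → advance -1; mR−mL=-12/25 → turn -1·90°
n=3: pose=(5,-7,N); sL=12/53, sR=60/317; mL=1278/16801, mR=-5082/16801; mL+mR=-12/53 → advance -1; mR−mL=-120/317 → turn -1·90°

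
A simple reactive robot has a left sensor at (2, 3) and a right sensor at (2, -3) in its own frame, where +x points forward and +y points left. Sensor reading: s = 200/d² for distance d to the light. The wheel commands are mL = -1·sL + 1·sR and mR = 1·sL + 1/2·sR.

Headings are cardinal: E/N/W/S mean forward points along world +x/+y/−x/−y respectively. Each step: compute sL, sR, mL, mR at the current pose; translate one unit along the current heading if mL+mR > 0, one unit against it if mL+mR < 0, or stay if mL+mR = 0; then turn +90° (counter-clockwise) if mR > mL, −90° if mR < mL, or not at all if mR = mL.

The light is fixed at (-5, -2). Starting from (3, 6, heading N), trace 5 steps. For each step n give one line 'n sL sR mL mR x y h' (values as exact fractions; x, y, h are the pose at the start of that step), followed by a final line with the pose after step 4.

0 8/5 200/221 -768/1105 2268/1105 3 6 N
1 25/9 10/9 -5/3 10/3 3 7 W
2 200/149 40/13 3360/1937 5580/1937 2 7 S
3 100/101 100/53 4800/5353 10350/5353 2 6 E
4 8/5 200/221 -768/1105 2268/1105 3 6 N
final 3 7 W

n=0: pose=(3,6,N); sL=8/5, sR=200/221; mL=-768/1105, mR=2268/1105; mL+mR=300/221 → advance +1; mR−mL=3036/1105 → turn +1·90°
n=1: pose=(3,7,W); sL=25/9, sR=10/9; mL=-5/3, mR=10/3; mL+mR=5/3 → advance +1; mR−mL=5 → turn +1·90°
n=2: pose=(2,7,S); sL=200/149, sR=40/13; mL=3360/1937, mR=5580/1937; mL+mR=60/13 → advance +1; mR−mL=2220/1937 → turn +1·90°
n=3: pose=(2,6,E); sL=100/101, sR=100/53; mL=4800/5353, mR=10350/5353; mL+mR=150/53 → advance +1; mR−mL=5550/5353 → turn +1·90°
n=4: pose=(3,6,N); sL=8/5, sR=200/221; mL=-768/1105, mR=2268/1105; mL+mR=300/221 → advance +1; mR−mL=3036/1105 → turn +1·90°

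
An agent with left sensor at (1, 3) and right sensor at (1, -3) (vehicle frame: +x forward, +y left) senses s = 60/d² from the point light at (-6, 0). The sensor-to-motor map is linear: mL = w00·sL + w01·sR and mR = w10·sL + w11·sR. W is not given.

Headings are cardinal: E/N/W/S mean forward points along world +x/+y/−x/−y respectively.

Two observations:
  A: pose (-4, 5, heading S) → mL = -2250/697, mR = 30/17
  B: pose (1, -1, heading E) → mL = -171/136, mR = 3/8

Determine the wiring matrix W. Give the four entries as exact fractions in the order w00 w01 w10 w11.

obs A: pose=(-4,5,S) → sL=60/41, sR=60/17, mL=-2250/697, mR=30/17
obs B: pose=(1,-1,E) → sL=15/17, sR=3/4, mL=-171/136, mR=3/8
sensor matrix S = [[60/41, 60/17], [15/17, 3/4]]; det S = -23895/11849
solve [mL_A; mL_B] = S·[w00; w01] and [mR_A; mR_B] = S·[w10; w11]:
  w00 = -1, w01 = -1/2, w10 = 0, w11 = 1/2

-1 -1/2 0 1/2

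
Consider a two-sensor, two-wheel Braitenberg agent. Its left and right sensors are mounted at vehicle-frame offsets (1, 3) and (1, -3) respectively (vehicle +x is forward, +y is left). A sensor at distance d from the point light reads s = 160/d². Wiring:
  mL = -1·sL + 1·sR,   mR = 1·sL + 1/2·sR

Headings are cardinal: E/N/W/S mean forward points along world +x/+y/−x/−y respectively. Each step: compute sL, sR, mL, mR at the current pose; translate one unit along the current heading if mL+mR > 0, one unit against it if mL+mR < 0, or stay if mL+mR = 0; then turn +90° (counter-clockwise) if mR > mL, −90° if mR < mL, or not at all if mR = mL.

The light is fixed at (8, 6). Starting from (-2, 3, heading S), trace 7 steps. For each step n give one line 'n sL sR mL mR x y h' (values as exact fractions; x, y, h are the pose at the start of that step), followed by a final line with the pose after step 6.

0 32/13 32/37 -768/481 1392/481 -2 3 S
1 80/41 16/13 -384/533 1368/533 -2 2 E
2 160/153 32/9 128/51 48/17 -1 2 N
3 20/17 8/5 36/85 168/85 -1 3 W
4 32/13 32/37 -768/481 1392/481 -2 3 S
5 80/41 16/13 -384/533 1368/533 -2 2 E
6 160/153 32/9 128/51 48/17 -1 2 N
final -1 3 W

n=0: pose=(-2,3,S); sL=32/13, sR=32/37; mL=-768/481, mR=1392/481; mL+mR=48/37 → advance +1; mR−mL=2160/481 → turn +1·90°
n=1: pose=(-2,2,E); sL=80/41, sR=16/13; mL=-384/533, mR=1368/533; mL+mR=24/13 → advance +1; mR−mL=1752/533 → turn +1·90°
n=2: pose=(-1,2,N); sL=160/153, sR=32/9; mL=128/51, mR=48/17; mL+mR=16/3 → advance +1; mR−mL=16/51 → turn +1·90°
n=3: pose=(-1,3,W); sL=20/17, sR=8/5; mL=36/85, mR=168/85; mL+mR=12/5 → advance +1; mR−mL=132/85 → turn +1·90°
n=4: pose=(-2,3,S); sL=32/13, sR=32/37; mL=-768/481, mR=1392/481; mL+mR=48/37 → advance +1; mR−mL=2160/481 → turn +1·90°
n=5: pose=(-2,2,E); sL=80/41, sR=16/13; mL=-384/533, mR=1368/533; mL+mR=24/13 → advance +1; mR−mL=1752/533 → turn +1·90°
n=6: pose=(-1,2,N); sL=160/153, sR=32/9; mL=128/51, mR=48/17; mL+mR=16/3 → advance +1; mR−mL=16/51 → turn +1·90°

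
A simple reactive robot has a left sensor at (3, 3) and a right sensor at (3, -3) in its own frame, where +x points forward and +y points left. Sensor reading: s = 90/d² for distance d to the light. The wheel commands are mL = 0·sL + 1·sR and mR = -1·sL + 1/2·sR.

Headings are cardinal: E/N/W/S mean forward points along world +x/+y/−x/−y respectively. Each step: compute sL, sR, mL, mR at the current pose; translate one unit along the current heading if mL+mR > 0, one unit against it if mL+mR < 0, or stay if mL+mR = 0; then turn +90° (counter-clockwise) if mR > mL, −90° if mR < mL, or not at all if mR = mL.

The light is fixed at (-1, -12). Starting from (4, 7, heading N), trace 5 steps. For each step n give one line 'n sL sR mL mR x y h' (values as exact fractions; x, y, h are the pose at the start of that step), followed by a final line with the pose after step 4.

0 45/244 45/274 45/274 -855/8357 4 7 N
1 90/593 90/353 90/353 -5085/209329 4 8 E
2 9/37 45/149 45/149 -1017/11026 5 8 S
3 18/53 90/493 90/493 -6489/26129 5 7 W
4 9/50 45/292 45/292 -1503/14600 6 7 N
final 6 8 E

n=0: pose=(4,7,N); sL=45/244, sR=45/274; mL=45/274, mR=-855/8357; mL+mR=1035/16714 → advance +1; mR−mL=-4455/16714 → turn -1·90°
n=1: pose=(4,8,E); sL=90/593, sR=90/353; mL=90/353, mR=-5085/209329; mL+mR=48285/209329 → advance +1; mR−mL=-58455/209329 → turn -1·90°
n=2: pose=(5,8,S); sL=9/37, sR=45/149; mL=45/149, mR=-1017/11026; mL+mR=2313/11026 → advance +1; mR−mL=-4347/11026 → turn -1·90°
n=3: pose=(5,7,W); sL=18/53, sR=90/493; mL=90/493, mR=-6489/26129; mL+mR=-1719/26129 → advance -1; mR−mL=-11259/26129 → turn -1·90°
n=4: pose=(6,7,N); sL=9/50, sR=45/292; mL=45/292, mR=-1503/14600; mL+mR=747/14600 → advance +1; mR−mL=-3753/14600 → turn -1·90°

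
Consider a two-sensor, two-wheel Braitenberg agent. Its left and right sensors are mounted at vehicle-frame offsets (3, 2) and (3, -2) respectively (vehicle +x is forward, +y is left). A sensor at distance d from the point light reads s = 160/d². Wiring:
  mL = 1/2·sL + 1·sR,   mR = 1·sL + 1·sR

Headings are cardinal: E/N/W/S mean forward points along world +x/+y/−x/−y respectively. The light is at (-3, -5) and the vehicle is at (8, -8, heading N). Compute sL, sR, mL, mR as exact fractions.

left sensor world pos  = (6, -5); dL² = 81
right sensor world pos = (10, -5); dR² = 169
sL = 160/81 = 160/81
sR = 160/169 = 160/169
mL = 1/2·sL + 1·sR = 26480/13689
mR = 1·sL + 1·sR = 40000/13689

160/81 160/169 26480/13689 40000/13689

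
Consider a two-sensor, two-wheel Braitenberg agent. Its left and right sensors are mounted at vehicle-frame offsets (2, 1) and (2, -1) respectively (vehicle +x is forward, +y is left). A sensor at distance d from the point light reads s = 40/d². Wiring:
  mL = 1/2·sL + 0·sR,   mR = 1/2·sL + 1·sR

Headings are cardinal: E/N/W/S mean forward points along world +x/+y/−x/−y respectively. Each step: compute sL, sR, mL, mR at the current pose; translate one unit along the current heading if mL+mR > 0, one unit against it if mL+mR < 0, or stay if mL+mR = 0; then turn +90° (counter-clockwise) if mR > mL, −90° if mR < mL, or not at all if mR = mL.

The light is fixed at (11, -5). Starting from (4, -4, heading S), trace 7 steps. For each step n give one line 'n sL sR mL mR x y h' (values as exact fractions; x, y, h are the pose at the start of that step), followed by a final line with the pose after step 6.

0 40/37 8/13 20/37 556/481 4 -4 S
1 20/13 20/13 10/13 30/13 4 -5 E
2 40/53 40/29 20/53 2700/1537 5 -5 N
3 5/8 10/17 5/16 245/272 5 -4 W
4 40/37 8/13 20/37 556/481 4 -4 S
5 20/13 20/13 10/13 30/13 4 -5 E
6 40/53 40/29 20/53 2700/1537 5 -5 N
final 5 -4 W

n=0: pose=(4,-4,S); sL=40/37, sR=8/13; mL=20/37, mR=556/481; mL+mR=816/481 → advance +1; mR−mL=8/13 → turn +1·90°
n=1: pose=(4,-5,E); sL=20/13, sR=20/13; mL=10/13, mR=30/13; mL+mR=40/13 → advance +1; mR−mL=20/13 → turn +1·90°
n=2: pose=(5,-5,N); sL=40/53, sR=40/29; mL=20/53, mR=2700/1537; mL+mR=3280/1537 → advance +1; mR−mL=40/29 → turn +1·90°
n=3: pose=(5,-4,W); sL=5/8, sR=10/17; mL=5/16, mR=245/272; mL+mR=165/136 → advance +1; mR−mL=10/17 → turn +1·90°
n=4: pose=(4,-4,S); sL=40/37, sR=8/13; mL=20/37, mR=556/481; mL+mR=816/481 → advance +1; mR−mL=8/13 → turn +1·90°
n=5: pose=(4,-5,E); sL=20/13, sR=20/13; mL=10/13, mR=30/13; mL+mR=40/13 → advance +1; mR−mL=20/13 → turn +1·90°
n=6: pose=(5,-5,N); sL=40/53, sR=40/29; mL=20/53, mR=2700/1537; mL+mR=3280/1537 → advance +1; mR−mL=40/29 → turn +1·90°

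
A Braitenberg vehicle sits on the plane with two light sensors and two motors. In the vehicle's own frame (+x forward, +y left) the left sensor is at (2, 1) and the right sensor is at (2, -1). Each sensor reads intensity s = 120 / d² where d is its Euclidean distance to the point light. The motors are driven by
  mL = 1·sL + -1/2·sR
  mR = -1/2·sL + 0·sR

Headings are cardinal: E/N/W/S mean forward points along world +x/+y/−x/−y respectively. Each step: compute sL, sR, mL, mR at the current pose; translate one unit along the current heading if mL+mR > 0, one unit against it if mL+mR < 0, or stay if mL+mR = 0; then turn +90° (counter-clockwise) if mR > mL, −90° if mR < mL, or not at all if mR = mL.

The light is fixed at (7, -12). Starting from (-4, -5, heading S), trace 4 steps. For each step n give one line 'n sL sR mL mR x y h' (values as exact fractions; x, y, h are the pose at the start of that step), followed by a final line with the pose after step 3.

0 24/25 120/169 2556/4225 -12/25 -4 -5 S
1 60/97 60/109 3630/10573 -30/97 -4 -6 W
2 120/233 24/37 1644/8621 -60/233 -5 -6 N
3 15/17 30/29 180/493 -15/34 -5 -7 E
final -6 -7 S

n=0: pose=(-4,-5,S); sL=24/25, sR=120/169; mL=2556/4225, mR=-12/25; mL+mR=528/4225 → advance +1; mR−mL=-4584/4225 → turn -1·90°
n=1: pose=(-4,-6,W); sL=60/97, sR=60/109; mL=3630/10573, mR=-30/97; mL+mR=360/10573 → advance +1; mR−mL=-6900/10573 → turn -1·90°
n=2: pose=(-5,-6,N); sL=120/233, sR=24/37; mL=1644/8621, mR=-60/233; mL+mR=-576/8621 → advance -1; mR−mL=-3864/8621 → turn -1·90°
n=3: pose=(-5,-7,E); sL=15/17, sR=30/29; mL=180/493, mR=-15/34; mL+mR=-75/986 → advance -1; mR−mL=-795/986 → turn -1·90°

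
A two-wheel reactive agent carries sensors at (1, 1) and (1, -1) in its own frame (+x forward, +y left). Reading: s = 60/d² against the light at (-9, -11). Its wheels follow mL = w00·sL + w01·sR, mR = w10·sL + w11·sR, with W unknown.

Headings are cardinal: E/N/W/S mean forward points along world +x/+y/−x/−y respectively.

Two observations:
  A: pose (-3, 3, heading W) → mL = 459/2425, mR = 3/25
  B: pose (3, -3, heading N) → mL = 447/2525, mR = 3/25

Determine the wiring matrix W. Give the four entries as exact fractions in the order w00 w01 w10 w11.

1 -1/2 0 1/2

obs A: pose=(-3,3,W) → sL=30/97, sR=6/25, mL=459/2425, mR=3/25
obs B: pose=(3,-3,N) → sL=30/101, sR=6/25, mL=447/2525, mR=3/25
sensor matrix S = [[30/97, 6/25], [30/101, 6/25]]; det S = 144/48985
solve [mL_A; mL_B] = S·[w00; w01] and [mR_A; mR_B] = S·[w10; w11]:
  w00 = 1, w01 = -1/2, w10 = 0, w11 = 1/2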